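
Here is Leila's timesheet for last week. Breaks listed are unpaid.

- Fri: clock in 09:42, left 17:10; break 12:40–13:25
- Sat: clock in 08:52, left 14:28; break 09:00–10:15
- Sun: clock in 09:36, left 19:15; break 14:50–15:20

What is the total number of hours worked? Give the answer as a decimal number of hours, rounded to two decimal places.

Fri: 09:42–17:10 = 7 h 28 min; less 45 min break → 6 h 43 min
Sat: 08:52–14:28 = 5 h 36 min; less 75 min break → 4 h 21 min
Sun: 09:36–19:15 = 9 h 39 min; less 30 min break → 9 h 9 min
Total: 6 h 43 min + 4 h 21 min + 9 h 9 min = 20 h 13 min.

20.22 hours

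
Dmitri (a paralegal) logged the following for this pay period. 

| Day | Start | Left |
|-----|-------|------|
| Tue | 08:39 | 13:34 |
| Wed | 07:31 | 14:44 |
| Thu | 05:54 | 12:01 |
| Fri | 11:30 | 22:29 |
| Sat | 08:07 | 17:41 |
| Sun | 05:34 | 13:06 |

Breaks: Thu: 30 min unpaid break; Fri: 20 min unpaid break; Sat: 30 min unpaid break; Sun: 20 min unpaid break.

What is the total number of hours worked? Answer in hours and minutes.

44 h 40 min

Tue: 08:39–13:34 = 4 h 55 min
Wed: 07:31–14:44 = 7 h 13 min
Thu: 05:54–12:01 = 6 h 7 min; less 30 min break → 5 h 37 min
Fri: 11:30–22:29 = 10 h 59 min; less 20 min break → 10 h 39 min
Sat: 08:07–17:41 = 9 h 34 min; less 30 min break → 9 h 4 min
Sun: 05:34–13:06 = 7 h 32 min; less 20 min break → 7 h 12 min
Total: 4 h 55 min + 7 h 13 min + 5 h 37 min + 10 h 39 min + 9 h 4 min + 7 h 12 min = 44 h 40 min.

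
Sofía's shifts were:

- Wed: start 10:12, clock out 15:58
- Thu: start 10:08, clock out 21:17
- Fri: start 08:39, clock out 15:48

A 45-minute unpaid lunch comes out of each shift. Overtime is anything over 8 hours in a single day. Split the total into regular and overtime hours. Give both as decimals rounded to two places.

Wed: 10:12–15:58 = 5 h 46 min; less 45 min break → 5 h 1 min
Thu: 10:08–21:17 = 11 h 9 min; less 45 min break → 10 h 24 min
Fri: 08:39–15:48 = 7 h 9 min; less 45 min break → 6 h 24 min
Wed reg 5 h 1 min / OT 0 h 0 min; Thu reg 8 h 0 min / OT 2 h 24 min; Fri reg 6 h 24 min / OT 0 h 0 min.
Totals: regular 19 h 25 min, overtime 2 h 24 min.

Regular 19.42 hours, overtime 2.40 hours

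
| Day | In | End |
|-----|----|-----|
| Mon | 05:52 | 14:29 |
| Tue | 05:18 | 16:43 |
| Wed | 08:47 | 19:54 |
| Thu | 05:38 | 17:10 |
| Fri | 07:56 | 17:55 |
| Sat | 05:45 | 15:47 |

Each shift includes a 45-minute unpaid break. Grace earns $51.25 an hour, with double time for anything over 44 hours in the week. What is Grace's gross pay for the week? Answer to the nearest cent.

Mon: 05:52–14:29 = 8 h 37 min; less 45 min break → 7 h 52 min
Tue: 05:18–16:43 = 11 h 25 min; less 45 min break → 10 h 40 min
Wed: 08:47–19:54 = 11 h 7 min; less 45 min break → 10 h 22 min
Thu: 05:38–17:10 = 11 h 32 min; less 45 min break → 10 h 47 min
Fri: 07:56–17:55 = 9 h 59 min; less 45 min break → 9 h 14 min
Sat: 05:45–15:47 = 10 h 2 min; less 45 min break → 9 h 17 min
Total worked: 58 h 12 min = 3492 min.
Regular 44 h 0 min = 2640 min at $51.25/h; overtime 14 h 12 min = 852 min at $102.50/h.
Pay = (2640 × $51.25 + 852 × $102.50) ÷ 60 = $3710.50.

$3710.50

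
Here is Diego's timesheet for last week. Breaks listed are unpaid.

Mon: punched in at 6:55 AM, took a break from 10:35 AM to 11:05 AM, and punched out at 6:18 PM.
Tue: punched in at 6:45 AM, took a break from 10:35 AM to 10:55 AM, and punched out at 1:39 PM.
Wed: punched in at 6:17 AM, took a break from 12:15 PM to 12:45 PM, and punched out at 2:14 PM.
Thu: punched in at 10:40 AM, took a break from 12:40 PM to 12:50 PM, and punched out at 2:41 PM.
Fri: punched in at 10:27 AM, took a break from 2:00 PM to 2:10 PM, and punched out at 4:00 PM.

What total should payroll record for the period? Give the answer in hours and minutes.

Mon: 6:55 AM–6:18 PM = 11 h 23 min; less 30 min break → 10 h 53 min
Tue: 6:45 AM–1:39 PM = 6 h 54 min; less 20 min break → 6 h 34 min
Wed: 6:17 AM–2:14 PM = 7 h 57 min; less 30 min break → 7 h 27 min
Thu: 10:40 AM–2:41 PM = 4 h 1 min; less 10 min break → 3 h 51 min
Fri: 10:27 AM–4:00 PM = 5 h 33 min; less 10 min break → 5 h 23 min
Total: 10 h 53 min + 6 h 34 min + 7 h 27 min + 3 h 51 min + 5 h 23 min = 34 h 8 min.

34 h 8 min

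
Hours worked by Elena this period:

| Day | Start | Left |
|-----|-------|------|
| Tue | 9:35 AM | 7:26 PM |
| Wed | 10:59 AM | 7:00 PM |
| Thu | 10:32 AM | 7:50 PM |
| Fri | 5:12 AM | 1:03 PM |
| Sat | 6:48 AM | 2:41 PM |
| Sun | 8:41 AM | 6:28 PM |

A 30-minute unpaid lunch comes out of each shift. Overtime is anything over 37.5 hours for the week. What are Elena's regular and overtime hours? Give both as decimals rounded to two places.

Regular 37.50 hours, overtime 12.18 hours

Tue: 9:35 AM–7:26 PM = 9 h 51 min; less 30 min break → 9 h 21 min
Wed: 10:59 AM–7:00 PM = 8 h 1 min; less 30 min break → 7 h 31 min
Thu: 10:32 AM–7:50 PM = 9 h 18 min; less 30 min break → 8 h 48 min
Fri: 5:12 AM–1:03 PM = 7 h 51 min; less 30 min break → 7 h 21 min
Sat: 6:48 AM–2:41 PM = 7 h 53 min; less 30 min break → 7 h 23 min
Sun: 8:41 AM–6:28 PM = 9 h 47 min; less 30 min break → 9 h 17 min
Total worked: 49 h 41 min = 49.68 h.
Threshold 37.5 h → overtime 12 h 11 min, regular 37 h 30 min.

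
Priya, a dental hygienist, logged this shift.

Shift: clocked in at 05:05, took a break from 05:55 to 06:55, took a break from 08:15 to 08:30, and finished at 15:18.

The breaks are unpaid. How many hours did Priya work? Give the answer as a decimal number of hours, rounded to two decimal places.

Shift: 05:05–15:18 = 10 h 13 min; less 75 min break → 8 h 58 min

8.97 hours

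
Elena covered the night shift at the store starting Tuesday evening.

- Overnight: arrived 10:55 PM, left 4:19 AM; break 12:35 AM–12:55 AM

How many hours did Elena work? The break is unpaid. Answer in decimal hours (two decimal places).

Overnight: 10:55 PM → midnight = 1 h 5 min; midnight → 4:19 AM = 4 h 19 min; span 5 h 24 min; less 20 min break → 5 h 4 min

5.07 hours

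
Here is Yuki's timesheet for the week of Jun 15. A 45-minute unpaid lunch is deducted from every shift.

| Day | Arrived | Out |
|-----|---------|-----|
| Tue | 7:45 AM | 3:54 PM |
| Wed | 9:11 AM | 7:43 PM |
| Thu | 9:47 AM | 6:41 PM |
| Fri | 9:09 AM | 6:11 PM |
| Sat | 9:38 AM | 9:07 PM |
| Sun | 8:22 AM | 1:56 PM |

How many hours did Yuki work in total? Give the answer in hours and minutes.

Tue: 7:45 AM–3:54 PM = 8 h 9 min; less 45 min break → 7 h 24 min
Wed: 9:11 AM–7:43 PM = 10 h 32 min; less 45 min break → 9 h 47 min
Thu: 9:47 AM–6:41 PM = 8 h 54 min; less 45 min break → 8 h 9 min
Fri: 9:09 AM–6:11 PM = 9 h 2 min; less 45 min break → 8 h 17 min
Sat: 9:38 AM–9:07 PM = 11 h 29 min; less 45 min break → 10 h 44 min
Sun: 8:22 AM–1:56 PM = 5 h 34 min; less 45 min break → 4 h 49 min
Total: 7 h 24 min + 9 h 47 min + 8 h 9 min + 8 h 17 min + 10 h 44 min + 4 h 49 min = 49 h 10 min.

49 h 10 min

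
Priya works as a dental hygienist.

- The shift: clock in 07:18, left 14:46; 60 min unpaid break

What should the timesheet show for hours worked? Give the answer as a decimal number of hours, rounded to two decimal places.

6.47 hours

The shift: 07:18–14:46 = 7 h 28 min; less 60 min break → 6 h 28 min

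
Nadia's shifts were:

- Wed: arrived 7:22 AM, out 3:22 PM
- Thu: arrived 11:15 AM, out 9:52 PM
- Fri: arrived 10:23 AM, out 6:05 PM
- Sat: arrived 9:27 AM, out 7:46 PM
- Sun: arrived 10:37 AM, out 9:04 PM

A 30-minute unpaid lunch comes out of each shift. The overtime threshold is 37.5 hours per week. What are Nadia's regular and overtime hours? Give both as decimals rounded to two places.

Regular 37.50 hours, overtime 7.08 hours

Wed: 7:22 AM–3:22 PM = 8 h 0 min; less 30 min break → 7 h 30 min
Thu: 11:15 AM–9:52 PM = 10 h 37 min; less 30 min break → 10 h 7 min
Fri: 10:23 AM–6:05 PM = 7 h 42 min; less 30 min break → 7 h 12 min
Sat: 9:27 AM–7:46 PM = 10 h 19 min; less 30 min break → 9 h 49 min
Sun: 10:37 AM–9:04 PM = 10 h 27 min; less 30 min break → 9 h 57 min
Total worked: 44 h 35 min = 44.58 h.
Threshold 37.5 h → overtime 7 h 5 min, regular 37 h 30 min.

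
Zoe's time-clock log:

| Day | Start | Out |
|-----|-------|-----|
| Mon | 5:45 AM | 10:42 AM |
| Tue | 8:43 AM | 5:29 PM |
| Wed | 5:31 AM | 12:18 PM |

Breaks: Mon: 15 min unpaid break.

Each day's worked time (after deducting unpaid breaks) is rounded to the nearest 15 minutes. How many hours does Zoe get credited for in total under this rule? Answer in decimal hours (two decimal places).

Mon: 5:45 AM–10:42 AM = 4 h 57 min − 15 min = 4 h 42 min → rounds to 4 h 45 min
Tue: 8:43 AM–5:29 PM = 8 h 46 min → rounds to 8 h 45 min
Wed: 5:31 AM–12:18 PM = 6 h 47 min → rounds to 6 h 45 min
Total credited: 20 h 15 min.

20.25 hours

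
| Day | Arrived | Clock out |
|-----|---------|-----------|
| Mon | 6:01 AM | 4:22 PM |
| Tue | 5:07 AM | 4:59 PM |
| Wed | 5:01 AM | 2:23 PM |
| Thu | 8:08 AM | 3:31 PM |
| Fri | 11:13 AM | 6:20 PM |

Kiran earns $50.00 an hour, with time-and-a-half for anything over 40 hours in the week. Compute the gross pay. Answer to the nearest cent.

Mon: 6:01 AM–4:22 PM = 10 h 21 min
Tue: 5:07 AM–4:59 PM = 11 h 52 min
Wed: 5:01 AM–2:23 PM = 9 h 22 min
Thu: 8:08 AM–3:31 PM = 7 h 23 min
Fri: 11:13 AM–6:20 PM = 7 h 7 min
Total worked: 46 h 5 min = 2765 min.
Regular 40 h 0 min = 2400 min at $50.00/h; overtime 6 h 5 min = 365 min at $75.00/h.
Pay = (2400 × $50.00 + 365 × $75.00) ÷ 60 = $2456.25.

$2456.25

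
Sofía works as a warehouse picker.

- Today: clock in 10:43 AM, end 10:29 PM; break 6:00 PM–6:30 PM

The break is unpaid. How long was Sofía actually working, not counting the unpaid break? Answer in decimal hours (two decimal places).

11.27 hours

Today: 10:43 AM–10:29 PM = 11 h 46 min; less 30 min break → 11 h 16 min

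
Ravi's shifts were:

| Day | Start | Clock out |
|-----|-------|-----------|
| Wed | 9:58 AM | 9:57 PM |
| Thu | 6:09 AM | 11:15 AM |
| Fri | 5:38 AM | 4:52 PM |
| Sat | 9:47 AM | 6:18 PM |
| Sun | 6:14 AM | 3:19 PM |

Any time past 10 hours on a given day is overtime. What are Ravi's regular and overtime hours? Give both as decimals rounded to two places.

Regular 42.70 hours, overtime 3.22 hours

Wed: 9:58 AM–9:57 PM = 11 h 59 min
Thu: 6:09 AM–11:15 AM = 5 h 6 min
Fri: 5:38 AM–4:52 PM = 11 h 14 min
Sat: 9:47 AM–6:18 PM = 8 h 31 min
Sun: 6:14 AM–3:19 PM = 9 h 5 min
Wed reg 10 h 0 min / OT 1 h 59 min; Thu reg 5 h 6 min / OT 0 h 0 min; Fri reg 10 h 0 min / OT 1 h 14 min; Sat reg 8 h 31 min / OT 0 h 0 min; Sun reg 9 h 5 min / OT 0 h 0 min.
Totals: regular 42 h 42 min, overtime 3 h 13 min.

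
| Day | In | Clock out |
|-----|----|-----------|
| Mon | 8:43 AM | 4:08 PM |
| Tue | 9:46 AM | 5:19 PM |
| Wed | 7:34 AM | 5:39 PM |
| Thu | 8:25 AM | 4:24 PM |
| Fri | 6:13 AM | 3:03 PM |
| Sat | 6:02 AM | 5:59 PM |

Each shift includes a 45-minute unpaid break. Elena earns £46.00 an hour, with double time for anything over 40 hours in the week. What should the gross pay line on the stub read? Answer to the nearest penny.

Mon: 8:43 AM–4:08 PM = 7 h 25 min; less 45 min break → 6 h 40 min
Tue: 9:46 AM–5:19 PM = 7 h 33 min; less 45 min break → 6 h 48 min
Wed: 7:34 AM–5:39 PM = 10 h 5 min; less 45 min break → 9 h 20 min
Thu: 8:25 AM–4:24 PM = 7 h 59 min; less 45 min break → 7 h 14 min
Fri: 6:13 AM–3:03 PM = 8 h 50 min; less 45 min break → 8 h 5 min
Sat: 6:02 AM–5:59 PM = 11 h 57 min; less 45 min break → 11 h 12 min
Total worked: 49 h 19 min = 2959 min.
Regular 40 h 0 min = 2400 min at £46.00/h; overtime 9 h 19 min = 559 min at £92.00/h.
Pay = (2400 × £46.00 + 559 × £92.00) ÷ 60 = £2697.13.

£2697.13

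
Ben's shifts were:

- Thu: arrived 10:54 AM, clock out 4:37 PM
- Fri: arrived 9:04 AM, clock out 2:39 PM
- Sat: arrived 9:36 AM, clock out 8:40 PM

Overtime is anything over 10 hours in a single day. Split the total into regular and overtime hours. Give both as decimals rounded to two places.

Thu: 10:54 AM–4:37 PM = 5 h 43 min
Fri: 9:04 AM–2:39 PM = 5 h 35 min
Sat: 9:36 AM–8:40 PM = 11 h 4 min
Thu reg 5 h 43 min / OT 0 h 0 min; Fri reg 5 h 35 min / OT 0 h 0 min; Sat reg 10 h 0 min / OT 1 h 4 min.
Totals: regular 21 h 18 min, overtime 1 h 4 min.

Regular 21.30 hours, overtime 1.07 hours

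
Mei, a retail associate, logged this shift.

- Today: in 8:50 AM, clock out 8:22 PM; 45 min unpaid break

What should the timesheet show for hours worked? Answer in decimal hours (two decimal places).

Today: 8:50 AM–8:22 PM = 11 h 32 min; less 45 min break → 10 h 47 min

10.78 hours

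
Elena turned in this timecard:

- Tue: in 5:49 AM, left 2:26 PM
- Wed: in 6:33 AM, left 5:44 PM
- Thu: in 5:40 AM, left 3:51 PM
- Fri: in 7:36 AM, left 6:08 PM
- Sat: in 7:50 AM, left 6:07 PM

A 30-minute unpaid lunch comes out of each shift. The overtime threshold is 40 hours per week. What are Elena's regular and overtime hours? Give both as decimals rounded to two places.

Regular 40.00 hours, overtime 8.30 hours

Tue: 5:49 AM–2:26 PM = 8 h 37 min; less 30 min break → 8 h 7 min
Wed: 6:33 AM–5:44 PM = 11 h 11 min; less 30 min break → 10 h 41 min
Thu: 5:40 AM–3:51 PM = 10 h 11 min; less 30 min break → 9 h 41 min
Fri: 7:36 AM–6:08 PM = 10 h 32 min; less 30 min break → 10 h 2 min
Sat: 7:50 AM–6:07 PM = 10 h 17 min; less 30 min break → 9 h 47 min
Total worked: 48 h 18 min = 48.30 h.
Threshold 40 h → overtime 8 h 18 min, regular 40 h 0 min.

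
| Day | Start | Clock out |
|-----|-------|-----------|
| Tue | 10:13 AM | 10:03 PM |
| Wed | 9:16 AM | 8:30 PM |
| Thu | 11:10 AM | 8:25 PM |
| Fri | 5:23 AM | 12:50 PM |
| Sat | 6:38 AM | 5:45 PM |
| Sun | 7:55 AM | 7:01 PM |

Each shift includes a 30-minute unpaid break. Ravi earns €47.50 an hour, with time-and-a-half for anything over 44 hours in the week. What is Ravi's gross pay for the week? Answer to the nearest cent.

€3157.56

Tue: 10:13 AM–10:03 PM = 11 h 50 min; less 30 min break → 11 h 20 min
Wed: 9:16 AM–8:30 PM = 11 h 14 min; less 30 min break → 10 h 44 min
Thu: 11:10 AM–8:25 PM = 9 h 15 min; less 30 min break → 8 h 45 min
Fri: 5:23 AM–12:50 PM = 7 h 27 min; less 30 min break → 6 h 57 min
Sat: 6:38 AM–5:45 PM = 11 h 7 min; less 30 min break → 10 h 37 min
Sun: 7:55 AM–7:01 PM = 11 h 6 min; less 30 min break → 10 h 36 min
Total worked: 58 h 59 min = 3539 min.
Regular 44 h 0 min = 2640 min at €47.50/h; overtime 14 h 59 min = 899 min at €71.25/h.
Pay = (2640 × €47.50 + 899 × €71.25) ÷ 60 = €3157.56.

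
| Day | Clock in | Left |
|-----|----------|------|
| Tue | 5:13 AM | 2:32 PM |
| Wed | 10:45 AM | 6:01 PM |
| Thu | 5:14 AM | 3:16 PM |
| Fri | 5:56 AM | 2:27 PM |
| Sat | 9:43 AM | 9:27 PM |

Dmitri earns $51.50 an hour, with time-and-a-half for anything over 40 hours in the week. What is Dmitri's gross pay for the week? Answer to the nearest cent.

Tue: 5:13 AM–2:32 PM = 9 h 19 min
Wed: 10:45 AM–6:01 PM = 7 h 16 min
Thu: 5:14 AM–3:16 PM = 10 h 2 min
Fri: 5:56 AM–2:27 PM = 8 h 31 min
Sat: 9:43 AM–9:27 PM = 11 h 44 min
Total worked: 46 h 52 min = 2812 min.
Regular 40 h 0 min = 2400 min at $51.50/h; overtime 6 h 52 min = 412 min at $77.25/h.
Pay = (2400 × $51.50 + 412 × $77.25) ÷ 60 = $2590.45.

$2590.45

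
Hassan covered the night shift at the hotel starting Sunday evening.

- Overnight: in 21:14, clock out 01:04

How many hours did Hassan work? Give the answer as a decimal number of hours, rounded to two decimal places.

3.83 hours

Overnight: 21:14 → midnight = 2 h 46 min; midnight → 01:04 = 1 h 4 min; span 3 h 50 min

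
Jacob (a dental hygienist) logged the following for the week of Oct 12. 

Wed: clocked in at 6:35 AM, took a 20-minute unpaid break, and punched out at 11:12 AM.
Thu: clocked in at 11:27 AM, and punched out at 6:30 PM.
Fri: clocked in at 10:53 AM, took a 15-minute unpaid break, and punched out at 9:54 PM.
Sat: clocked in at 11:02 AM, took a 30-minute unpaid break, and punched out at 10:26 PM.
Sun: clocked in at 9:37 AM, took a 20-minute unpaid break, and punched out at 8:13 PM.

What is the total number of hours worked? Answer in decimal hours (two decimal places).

43.27 hours

Wed: 6:35 AM–11:12 AM = 4 h 37 min; less 20 min break → 4 h 17 min
Thu: 11:27 AM–6:30 PM = 7 h 3 min
Fri: 10:53 AM–9:54 PM = 11 h 1 min; less 15 min break → 10 h 46 min
Sat: 11:02 AM–10:26 PM = 11 h 24 min; less 30 min break → 10 h 54 min
Sun: 9:37 AM–8:13 PM = 10 h 36 min; less 20 min break → 10 h 16 min
Total: 4 h 17 min + 7 h 3 min + 10 h 46 min + 10 h 54 min + 10 h 16 min = 43 h 16 min.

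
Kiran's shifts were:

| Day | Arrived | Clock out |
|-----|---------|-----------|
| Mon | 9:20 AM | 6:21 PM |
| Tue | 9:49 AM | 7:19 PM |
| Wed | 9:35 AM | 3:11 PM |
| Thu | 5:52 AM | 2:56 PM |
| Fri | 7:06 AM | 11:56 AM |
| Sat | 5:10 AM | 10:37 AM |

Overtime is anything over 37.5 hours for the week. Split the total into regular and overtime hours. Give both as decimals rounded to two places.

Mon: 9:20 AM–6:21 PM = 9 h 1 min
Tue: 9:49 AM–7:19 PM = 9 h 30 min
Wed: 9:35 AM–3:11 PM = 5 h 36 min
Thu: 5:52 AM–2:56 PM = 9 h 4 min
Fri: 7:06 AM–11:56 AM = 4 h 50 min
Sat: 5:10 AM–10:37 AM = 5 h 27 min
Total worked: 43 h 28 min = 43.47 h.
Threshold 37.5 h → overtime 5 h 58 min, regular 37 h 30 min.

Regular 37.50 hours, overtime 5.97 hours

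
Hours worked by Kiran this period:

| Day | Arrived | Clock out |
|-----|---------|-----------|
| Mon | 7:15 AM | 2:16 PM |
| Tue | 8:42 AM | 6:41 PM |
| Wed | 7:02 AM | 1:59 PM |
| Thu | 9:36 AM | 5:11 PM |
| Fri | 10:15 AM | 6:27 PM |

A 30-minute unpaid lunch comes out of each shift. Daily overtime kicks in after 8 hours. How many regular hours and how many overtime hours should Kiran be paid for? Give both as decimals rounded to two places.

Mon: 7:15 AM–2:16 PM = 7 h 1 min; less 30 min break → 6 h 31 min
Tue: 8:42 AM–6:41 PM = 9 h 59 min; less 30 min break → 9 h 29 min
Wed: 7:02 AM–1:59 PM = 6 h 57 min; less 30 min break → 6 h 27 min
Thu: 9:36 AM–5:11 PM = 7 h 35 min; less 30 min break → 7 h 5 min
Fri: 10:15 AM–6:27 PM = 8 h 12 min; less 30 min break → 7 h 42 min
Mon reg 6 h 31 min / OT 0 h 0 min; Tue reg 8 h 0 min / OT 1 h 29 min; Wed reg 6 h 27 min / OT 0 h 0 min; Thu reg 7 h 5 min / OT 0 h 0 min; Fri reg 7 h 42 min / OT 0 h 0 min.
Totals: regular 35 h 45 min, overtime 1 h 29 min.

Regular 35.75 hours, overtime 1.48 hours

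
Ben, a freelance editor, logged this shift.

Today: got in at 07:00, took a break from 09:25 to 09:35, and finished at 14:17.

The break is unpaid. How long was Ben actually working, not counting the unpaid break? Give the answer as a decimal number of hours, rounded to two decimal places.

7.12 hours

Today: 07:00–14:17 = 7 h 17 min; less 10 min break → 7 h 7 min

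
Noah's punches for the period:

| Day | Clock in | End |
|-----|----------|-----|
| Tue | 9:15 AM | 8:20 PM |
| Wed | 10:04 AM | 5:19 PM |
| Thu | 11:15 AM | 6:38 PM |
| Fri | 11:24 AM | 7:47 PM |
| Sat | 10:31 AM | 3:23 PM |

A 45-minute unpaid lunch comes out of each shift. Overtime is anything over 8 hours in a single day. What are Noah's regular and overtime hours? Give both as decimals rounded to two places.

Regular 32.88 hours, overtime 2.33 hours

Tue: 9:15 AM–8:20 PM = 11 h 5 min; less 45 min break → 10 h 20 min
Wed: 10:04 AM–5:19 PM = 7 h 15 min; less 45 min break → 6 h 30 min
Thu: 11:15 AM–6:38 PM = 7 h 23 min; less 45 min break → 6 h 38 min
Fri: 11:24 AM–7:47 PM = 8 h 23 min; less 45 min break → 7 h 38 min
Sat: 10:31 AM–3:23 PM = 4 h 52 min; less 45 min break → 4 h 7 min
Tue reg 8 h 0 min / OT 2 h 20 min; Wed reg 6 h 30 min / OT 0 h 0 min; Thu reg 6 h 38 min / OT 0 h 0 min; Fri reg 7 h 38 min / OT 0 h 0 min; Sat reg 4 h 7 min / OT 0 h 0 min.
Totals: regular 32 h 53 min, overtime 2 h 20 min.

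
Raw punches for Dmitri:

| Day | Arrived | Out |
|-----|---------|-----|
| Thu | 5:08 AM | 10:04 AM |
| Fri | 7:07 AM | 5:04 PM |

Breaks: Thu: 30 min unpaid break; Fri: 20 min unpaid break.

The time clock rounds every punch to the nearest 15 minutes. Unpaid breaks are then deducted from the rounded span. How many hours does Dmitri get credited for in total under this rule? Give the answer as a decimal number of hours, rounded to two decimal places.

Thu: in 5:08 AM→5:15 AM, out 10:04 AM→10:00 AM; 4 h 45 min − 30 min = 4 h 15 min
Fri: in 7:07 AM→7:00 AM, out 5:04 PM→5:00 PM; 10 h 0 min − 20 min = 9 h 40 min
Total credited: 13 h 55 min.

13.92 hours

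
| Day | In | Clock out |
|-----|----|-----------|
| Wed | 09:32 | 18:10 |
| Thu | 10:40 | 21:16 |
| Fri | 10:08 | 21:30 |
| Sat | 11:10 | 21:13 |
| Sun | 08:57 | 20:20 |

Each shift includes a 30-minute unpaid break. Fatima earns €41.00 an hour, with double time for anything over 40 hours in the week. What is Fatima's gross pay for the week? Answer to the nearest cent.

€2421.73

Wed: 09:32–18:10 = 8 h 38 min; less 30 min break → 8 h 8 min
Thu: 10:40–21:16 = 10 h 36 min; less 30 min break → 10 h 6 min
Fri: 10:08–21:30 = 11 h 22 min; less 30 min break → 10 h 52 min
Sat: 11:10–21:13 = 10 h 3 min; less 30 min break → 9 h 33 min
Sun: 08:57–20:20 = 11 h 23 min; less 30 min break → 10 h 53 min
Total worked: 49 h 32 min = 2972 min.
Regular 40 h 0 min = 2400 min at €41.00/h; overtime 9 h 32 min = 572 min at €82.00/h.
Pay = (2400 × €41.00 + 572 × €82.00) ÷ 60 = €2421.73.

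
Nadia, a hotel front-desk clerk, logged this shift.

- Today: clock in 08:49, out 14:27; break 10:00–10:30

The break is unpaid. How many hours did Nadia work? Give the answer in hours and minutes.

Today: 08:49–14:27 = 5 h 38 min; less 30 min break → 5 h 8 min

5 h 8 min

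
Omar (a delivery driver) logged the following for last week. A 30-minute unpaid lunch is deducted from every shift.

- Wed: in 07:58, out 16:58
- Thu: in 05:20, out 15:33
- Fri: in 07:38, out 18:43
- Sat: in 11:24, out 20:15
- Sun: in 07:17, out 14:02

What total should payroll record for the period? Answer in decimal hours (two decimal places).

43.40 hours

Wed: 07:58–16:58 = 9 h 0 min; less 30 min break → 8 h 30 min
Thu: 05:20–15:33 = 10 h 13 min; less 30 min break → 9 h 43 min
Fri: 07:38–18:43 = 11 h 5 min; less 30 min break → 10 h 35 min
Sat: 11:24–20:15 = 8 h 51 min; less 30 min break → 8 h 21 min
Sun: 07:17–14:02 = 6 h 45 min; less 30 min break → 6 h 15 min
Total: 8 h 30 min + 9 h 43 min + 10 h 35 min + 8 h 21 min + 6 h 15 min = 43 h 24 min.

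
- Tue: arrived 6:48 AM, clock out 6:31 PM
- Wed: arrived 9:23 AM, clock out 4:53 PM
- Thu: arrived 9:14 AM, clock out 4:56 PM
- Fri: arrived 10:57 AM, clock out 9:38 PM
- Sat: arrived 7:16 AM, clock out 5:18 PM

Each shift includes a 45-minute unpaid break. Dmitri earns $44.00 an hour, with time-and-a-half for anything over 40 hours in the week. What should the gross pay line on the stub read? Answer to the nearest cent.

Tue: 6:48 AM–6:31 PM = 11 h 43 min; less 45 min break → 10 h 58 min
Wed: 9:23 AM–4:53 PM = 7 h 30 min; less 45 min break → 6 h 45 min
Thu: 9:14 AM–4:56 PM = 7 h 42 min; less 45 min break → 6 h 57 min
Fri: 10:57 AM–9:38 PM = 10 h 41 min; less 45 min break → 9 h 56 min
Sat: 7:16 AM–5:18 PM = 10 h 2 min; less 45 min break → 9 h 17 min
Total worked: 43 h 53 min = 2633 min.
Regular 40 h 0 min = 2400 min at $44.00/h; overtime 3 h 53 min = 233 min at $66.00/h.
Pay = (2400 × $44.00 + 233 × $66.00) ÷ 60 = $2016.30.

$2016.30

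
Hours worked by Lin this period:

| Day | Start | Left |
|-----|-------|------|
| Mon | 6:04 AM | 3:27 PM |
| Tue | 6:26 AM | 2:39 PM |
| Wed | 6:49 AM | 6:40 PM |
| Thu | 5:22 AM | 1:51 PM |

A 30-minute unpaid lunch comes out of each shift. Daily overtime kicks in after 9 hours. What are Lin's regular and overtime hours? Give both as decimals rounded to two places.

Regular 33.58 hours, overtime 2.35 hours

Mon: 6:04 AM–3:27 PM = 9 h 23 min; less 30 min break → 8 h 53 min
Tue: 6:26 AM–2:39 PM = 8 h 13 min; less 30 min break → 7 h 43 min
Wed: 6:49 AM–6:40 PM = 11 h 51 min; less 30 min break → 11 h 21 min
Thu: 5:22 AM–1:51 PM = 8 h 29 min; less 30 min break → 7 h 59 min
Mon reg 8 h 53 min / OT 0 h 0 min; Tue reg 7 h 43 min / OT 0 h 0 min; Wed reg 9 h 0 min / OT 2 h 21 min; Thu reg 7 h 59 min / OT 0 h 0 min.
Totals: regular 33 h 35 min, overtime 2 h 21 min.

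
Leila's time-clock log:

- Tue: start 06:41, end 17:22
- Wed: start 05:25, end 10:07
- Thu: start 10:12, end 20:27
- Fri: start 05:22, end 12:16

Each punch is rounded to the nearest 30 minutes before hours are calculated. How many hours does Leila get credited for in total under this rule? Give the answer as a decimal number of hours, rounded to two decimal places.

33.00 hours

Tue: in 06:41→06:30, out 17:22→17:30; 11 h 0 min
Wed: in 05:25→05:30, out 10:07→10:00; 4 h 30 min
Thu: in 10:12→10:00, out 20:27→20:30; 10 h 30 min
Fri: in 05:22→05:30, out 12:16→12:30; 7 h 0 min
Total credited: 33 h 0 min.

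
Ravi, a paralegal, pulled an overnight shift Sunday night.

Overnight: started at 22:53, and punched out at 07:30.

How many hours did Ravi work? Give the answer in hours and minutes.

8 h 37 min

Overnight: 22:53 → midnight = 1 h 7 min; midnight → 07:30 = 7 h 30 min; span 8 h 37 min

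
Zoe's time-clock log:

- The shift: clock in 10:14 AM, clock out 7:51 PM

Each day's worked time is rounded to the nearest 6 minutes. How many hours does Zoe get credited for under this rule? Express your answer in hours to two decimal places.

The shift: 10:14 AM–7:51 PM = 9 h 37 min → rounds to 9 h 36 min

9.60 hours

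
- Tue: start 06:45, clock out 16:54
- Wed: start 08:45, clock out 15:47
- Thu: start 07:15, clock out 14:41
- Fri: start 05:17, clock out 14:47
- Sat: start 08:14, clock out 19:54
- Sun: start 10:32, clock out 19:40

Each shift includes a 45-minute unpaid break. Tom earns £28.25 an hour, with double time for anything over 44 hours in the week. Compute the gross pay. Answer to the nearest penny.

£1605.54

Tue: 06:45–16:54 = 10 h 9 min; less 45 min break → 9 h 24 min
Wed: 08:45–15:47 = 7 h 2 min; less 45 min break → 6 h 17 min
Thu: 07:15–14:41 = 7 h 26 min; less 45 min break → 6 h 41 min
Fri: 05:17–14:47 = 9 h 30 min; less 45 min break → 8 h 45 min
Sat: 08:14–19:54 = 11 h 40 min; less 45 min break → 10 h 55 min
Sun: 10:32–19:40 = 9 h 8 min; less 45 min break → 8 h 23 min
Total worked: 50 h 25 min = 3025 min.
Regular 44 h 0 min = 2640 min at £28.25/h; overtime 6 h 25 min = 385 min at £56.50/h.
Pay = (2640 × £28.25 + 385 × £56.50) ÷ 60 = £1605.54.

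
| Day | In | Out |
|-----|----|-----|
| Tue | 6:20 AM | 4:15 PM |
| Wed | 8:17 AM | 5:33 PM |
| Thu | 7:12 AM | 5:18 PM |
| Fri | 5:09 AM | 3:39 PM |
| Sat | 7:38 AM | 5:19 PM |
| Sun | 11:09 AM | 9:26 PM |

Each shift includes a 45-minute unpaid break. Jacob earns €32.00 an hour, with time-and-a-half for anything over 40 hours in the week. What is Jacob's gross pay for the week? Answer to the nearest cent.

€2012.00

Tue: 6:20 AM–4:15 PM = 9 h 55 min; less 45 min break → 9 h 10 min
Wed: 8:17 AM–5:33 PM = 9 h 16 min; less 45 min break → 8 h 31 min
Thu: 7:12 AM–5:18 PM = 10 h 6 min; less 45 min break → 9 h 21 min
Fri: 5:09 AM–3:39 PM = 10 h 30 min; less 45 min break → 9 h 45 min
Sat: 7:38 AM–5:19 PM = 9 h 41 min; less 45 min break → 8 h 56 min
Sun: 11:09 AM–9:26 PM = 10 h 17 min; less 45 min break → 9 h 32 min
Total worked: 55 h 15 min = 3315 min.
Regular 40 h 0 min = 2400 min at €32.00/h; overtime 15 h 15 min = 915 min at €48.00/h.
Pay = (2400 × €32.00 + 915 × €48.00) ÷ 60 = €2012.00.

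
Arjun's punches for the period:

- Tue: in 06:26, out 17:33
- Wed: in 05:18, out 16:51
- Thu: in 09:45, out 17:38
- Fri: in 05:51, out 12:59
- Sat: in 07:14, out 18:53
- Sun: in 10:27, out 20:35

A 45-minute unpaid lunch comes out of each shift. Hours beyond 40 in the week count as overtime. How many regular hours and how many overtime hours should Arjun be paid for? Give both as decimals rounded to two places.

Regular 40.00 hours, overtime 14.97 hours

Tue: 06:26–17:33 = 11 h 7 min; less 45 min break → 10 h 22 min
Wed: 05:18–16:51 = 11 h 33 min; less 45 min break → 10 h 48 min
Thu: 09:45–17:38 = 7 h 53 min; less 45 min break → 7 h 8 min
Fri: 05:51–12:59 = 7 h 8 min; less 45 min break → 6 h 23 min
Sat: 07:14–18:53 = 11 h 39 min; less 45 min break → 10 h 54 min
Sun: 10:27–20:35 = 10 h 8 min; less 45 min break → 9 h 23 min
Total worked: 54 h 58 min = 54.97 h.
Threshold 40 h → overtime 14 h 58 min, regular 40 h 0 min.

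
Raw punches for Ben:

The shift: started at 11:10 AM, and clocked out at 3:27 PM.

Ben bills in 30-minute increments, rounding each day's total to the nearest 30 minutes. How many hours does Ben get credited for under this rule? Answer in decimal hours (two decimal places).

The shift: 11:10 AM–3:27 PM = 4 h 17 min → rounds to 4 h 30 min

4.50 hours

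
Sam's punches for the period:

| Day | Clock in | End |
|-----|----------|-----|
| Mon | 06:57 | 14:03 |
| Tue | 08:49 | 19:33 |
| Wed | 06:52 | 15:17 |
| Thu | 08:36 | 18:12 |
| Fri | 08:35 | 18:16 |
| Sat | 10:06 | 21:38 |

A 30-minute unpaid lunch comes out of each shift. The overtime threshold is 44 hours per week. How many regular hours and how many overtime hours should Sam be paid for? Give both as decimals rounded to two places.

Mon: 06:57–14:03 = 7 h 6 min; less 30 min break → 6 h 36 min
Tue: 08:49–19:33 = 10 h 44 min; less 30 min break → 10 h 14 min
Wed: 06:52–15:17 = 8 h 25 min; less 30 min break → 7 h 55 min
Thu: 08:36–18:12 = 9 h 36 min; less 30 min break → 9 h 6 min
Fri: 08:35–18:16 = 9 h 41 min; less 30 min break → 9 h 11 min
Sat: 10:06–21:38 = 11 h 32 min; less 30 min break → 11 h 2 min
Total worked: 54 h 4 min = 54.07 h.
Threshold 44 h → overtime 10 h 4 min, regular 44 h 0 min.

Regular 44.00 hours, overtime 10.07 hours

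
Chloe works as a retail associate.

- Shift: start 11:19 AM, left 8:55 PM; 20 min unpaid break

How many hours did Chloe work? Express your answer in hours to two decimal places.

Shift: 11:19 AM–8:55 PM = 9 h 36 min; less 20 min break → 9 h 16 min

9.27 hours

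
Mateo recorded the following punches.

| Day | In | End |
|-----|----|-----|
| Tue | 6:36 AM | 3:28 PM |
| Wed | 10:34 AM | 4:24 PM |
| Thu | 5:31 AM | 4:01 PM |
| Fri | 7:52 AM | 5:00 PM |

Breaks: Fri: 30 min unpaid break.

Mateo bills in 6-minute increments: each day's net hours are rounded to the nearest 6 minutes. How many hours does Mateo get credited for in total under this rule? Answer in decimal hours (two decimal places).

Tue: 6:36 AM–3:28 PM = 8 h 52 min → rounds to 8 h 54 min
Wed: 10:34 AM–4:24 PM = 5 h 50 min → rounds to 5 h 48 min
Thu: 5:31 AM–4:01 PM = 10 h 30 min → rounds to 10 h 30 min
Fri: 7:52 AM–5:00 PM = 9 h 8 min − 30 min = 8 h 38 min → rounds to 8 h 36 min
Total credited: 33 h 48 min.

33.80 hours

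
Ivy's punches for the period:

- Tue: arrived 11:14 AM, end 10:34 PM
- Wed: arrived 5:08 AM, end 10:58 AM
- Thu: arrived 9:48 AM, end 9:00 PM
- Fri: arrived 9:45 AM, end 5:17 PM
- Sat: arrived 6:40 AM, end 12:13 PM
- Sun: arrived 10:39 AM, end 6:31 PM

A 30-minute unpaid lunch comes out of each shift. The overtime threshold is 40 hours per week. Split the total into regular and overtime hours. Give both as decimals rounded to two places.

Tue: 11:14 AM–10:34 PM = 11 h 20 min; less 30 min break → 10 h 50 min
Wed: 5:08 AM–10:58 AM = 5 h 50 min; less 30 min break → 5 h 20 min
Thu: 9:48 AM–9:00 PM = 11 h 12 min; less 30 min break → 10 h 42 min
Fri: 9:45 AM–5:17 PM = 7 h 32 min; less 30 min break → 7 h 2 min
Sat: 6:40 AM–12:13 PM = 5 h 33 min; less 30 min break → 5 h 3 min
Sun: 10:39 AM–6:31 PM = 7 h 52 min; less 30 min break → 7 h 22 min
Total worked: 46 h 19 min = 46.32 h.
Threshold 40 h → overtime 6 h 19 min, regular 40 h 0 min.

Regular 40.00 hours, overtime 6.32 hours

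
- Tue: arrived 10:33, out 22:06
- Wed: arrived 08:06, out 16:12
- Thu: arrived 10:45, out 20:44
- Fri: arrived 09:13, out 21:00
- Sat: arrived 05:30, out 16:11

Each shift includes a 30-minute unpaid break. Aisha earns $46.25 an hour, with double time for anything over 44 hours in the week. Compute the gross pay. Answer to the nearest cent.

$2553.00

Tue: 10:33–22:06 = 11 h 33 min; less 30 min break → 11 h 3 min
Wed: 08:06–16:12 = 8 h 6 min; less 30 min break → 7 h 36 min
Thu: 10:45–20:44 = 9 h 59 min; less 30 min break → 9 h 29 min
Fri: 09:13–21:00 = 11 h 47 min; less 30 min break → 11 h 17 min
Sat: 05:30–16:11 = 10 h 41 min; less 30 min break → 10 h 11 min
Total worked: 49 h 36 min = 2976 min.
Regular 44 h 0 min = 2640 min at $46.25/h; overtime 5 h 36 min = 336 min at $92.50/h.
Pay = (2640 × $46.25 + 336 × $92.50) ÷ 60 = $2553.00.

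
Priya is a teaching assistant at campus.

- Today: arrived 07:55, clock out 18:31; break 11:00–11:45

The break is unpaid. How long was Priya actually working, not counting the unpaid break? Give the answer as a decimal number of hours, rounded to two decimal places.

Today: 07:55–18:31 = 10 h 36 min; less 45 min break → 9 h 51 min

9.85 hours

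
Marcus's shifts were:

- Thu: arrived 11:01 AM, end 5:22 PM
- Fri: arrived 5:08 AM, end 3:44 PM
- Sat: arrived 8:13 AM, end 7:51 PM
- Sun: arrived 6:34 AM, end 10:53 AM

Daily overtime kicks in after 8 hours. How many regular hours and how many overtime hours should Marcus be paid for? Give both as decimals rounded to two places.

Regular 26.67 hours, overtime 6.23 hours

Thu: 11:01 AM–5:22 PM = 6 h 21 min
Fri: 5:08 AM–3:44 PM = 10 h 36 min
Sat: 8:13 AM–7:51 PM = 11 h 38 min
Sun: 6:34 AM–10:53 AM = 4 h 19 min
Thu reg 6 h 21 min / OT 0 h 0 min; Fri reg 8 h 0 min / OT 2 h 36 min; Sat reg 8 h 0 min / OT 3 h 38 min; Sun reg 4 h 19 min / OT 0 h 0 min.
Totals: regular 26 h 40 min, overtime 6 h 14 min.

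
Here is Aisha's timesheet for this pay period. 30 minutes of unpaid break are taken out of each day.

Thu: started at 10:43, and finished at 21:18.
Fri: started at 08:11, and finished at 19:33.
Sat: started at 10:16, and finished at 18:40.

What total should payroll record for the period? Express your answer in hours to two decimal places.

Thu: 10:43–21:18 = 10 h 35 min; less 30 min break → 10 h 5 min
Fri: 08:11–19:33 = 11 h 22 min; less 30 min break → 10 h 52 min
Sat: 10:16–18:40 = 8 h 24 min; less 30 min break → 7 h 54 min
Total: 10 h 5 min + 10 h 52 min + 7 h 54 min = 28 h 51 min.

28.85 hours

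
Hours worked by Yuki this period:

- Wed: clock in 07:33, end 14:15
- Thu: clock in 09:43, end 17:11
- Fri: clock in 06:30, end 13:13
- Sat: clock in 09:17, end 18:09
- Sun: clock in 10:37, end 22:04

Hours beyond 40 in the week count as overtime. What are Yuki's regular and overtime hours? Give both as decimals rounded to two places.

Wed: 07:33–14:15 = 6 h 42 min
Thu: 09:43–17:11 = 7 h 28 min
Fri: 06:30–13:13 = 6 h 43 min
Sat: 09:17–18:09 = 8 h 52 min
Sun: 10:37–22:04 = 11 h 27 min
Total worked: 41 h 12 min = 41.20 h.
Threshold 40 h → overtime 1 h 12 min, regular 40 h 0 min.

Regular 40.00 hours, overtime 1.20 hours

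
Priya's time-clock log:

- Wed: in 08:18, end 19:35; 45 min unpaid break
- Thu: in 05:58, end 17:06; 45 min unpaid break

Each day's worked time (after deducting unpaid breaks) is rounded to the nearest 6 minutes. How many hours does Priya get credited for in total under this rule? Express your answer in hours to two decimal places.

20.90 hours

Wed: 08:18–19:35 = 11 h 17 min − 45 min = 10 h 32 min → rounds to 10 h 30 min
Thu: 05:58–17:06 = 11 h 8 min − 45 min = 10 h 23 min → rounds to 10 h 24 min
Total credited: 20 h 54 min.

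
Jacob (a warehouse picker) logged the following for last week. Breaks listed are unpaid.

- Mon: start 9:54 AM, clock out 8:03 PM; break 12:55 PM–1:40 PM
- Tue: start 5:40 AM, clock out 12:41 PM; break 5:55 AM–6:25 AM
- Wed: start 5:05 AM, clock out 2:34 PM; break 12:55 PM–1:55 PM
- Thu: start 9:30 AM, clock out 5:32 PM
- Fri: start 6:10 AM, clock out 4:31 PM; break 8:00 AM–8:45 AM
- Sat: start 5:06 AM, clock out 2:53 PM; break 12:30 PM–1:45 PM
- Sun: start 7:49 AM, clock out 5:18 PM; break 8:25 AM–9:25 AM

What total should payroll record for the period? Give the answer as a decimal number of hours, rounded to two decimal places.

59.05 hours

Mon: 9:54 AM–8:03 PM = 10 h 9 min; less 45 min break → 9 h 24 min
Tue: 5:40 AM–12:41 PM = 7 h 1 min; less 30 min break → 6 h 31 min
Wed: 5:05 AM–2:34 PM = 9 h 29 min; less 60 min break → 8 h 29 min
Thu: 9:30 AM–5:32 PM = 8 h 2 min
Fri: 6:10 AM–4:31 PM = 10 h 21 min; less 45 min break → 9 h 36 min
Sat: 5:06 AM–2:53 PM = 9 h 47 min; less 75 min break → 8 h 32 min
Sun: 7:49 AM–5:18 PM = 9 h 29 min; less 60 min break → 8 h 29 min
Total: 9 h 24 min + 6 h 31 min + 8 h 29 min + 8 h 2 min + 9 h 36 min + 8 h 32 min + 8 h 29 min = 59 h 3 min.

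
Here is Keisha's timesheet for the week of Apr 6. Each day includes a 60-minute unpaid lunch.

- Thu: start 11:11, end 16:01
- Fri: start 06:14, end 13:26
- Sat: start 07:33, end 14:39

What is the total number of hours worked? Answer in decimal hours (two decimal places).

Thu: 11:11–16:01 = 4 h 50 min; less 60 min break → 3 h 50 min
Fri: 06:14–13:26 = 7 h 12 min; less 60 min break → 6 h 12 min
Sat: 07:33–14:39 = 7 h 6 min; less 60 min break → 6 h 6 min
Total: 3 h 50 min + 6 h 12 min + 6 h 6 min = 16 h 8 min.

16.13 hours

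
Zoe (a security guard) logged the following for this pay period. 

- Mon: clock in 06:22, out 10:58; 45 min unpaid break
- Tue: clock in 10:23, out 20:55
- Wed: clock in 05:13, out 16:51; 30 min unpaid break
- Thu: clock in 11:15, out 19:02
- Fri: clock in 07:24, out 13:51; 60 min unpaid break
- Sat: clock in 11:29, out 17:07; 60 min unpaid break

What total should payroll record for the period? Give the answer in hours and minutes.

Mon: 06:22–10:58 = 4 h 36 min; less 45 min break → 3 h 51 min
Tue: 10:23–20:55 = 10 h 32 min
Wed: 05:13–16:51 = 11 h 38 min; less 30 min break → 11 h 8 min
Thu: 11:15–19:02 = 7 h 47 min
Fri: 07:24–13:51 = 6 h 27 min; less 60 min break → 5 h 27 min
Sat: 11:29–17:07 = 5 h 38 min; less 60 min break → 4 h 38 min
Total: 3 h 51 min + 10 h 32 min + 11 h 8 min + 7 h 47 min + 5 h 27 min + 4 h 38 min = 43 h 23 min.

43 h 23 min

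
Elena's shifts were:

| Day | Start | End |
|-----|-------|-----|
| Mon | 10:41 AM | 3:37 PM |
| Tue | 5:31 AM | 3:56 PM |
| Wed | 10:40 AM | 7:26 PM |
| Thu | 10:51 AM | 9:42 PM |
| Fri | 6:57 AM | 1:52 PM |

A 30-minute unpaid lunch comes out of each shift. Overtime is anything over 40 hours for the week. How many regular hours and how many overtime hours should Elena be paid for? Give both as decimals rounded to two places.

Mon: 10:41 AM–3:37 PM = 4 h 56 min; less 30 min break → 4 h 26 min
Tue: 5:31 AM–3:56 PM = 10 h 25 min; less 30 min break → 9 h 55 min
Wed: 10:40 AM–7:26 PM = 8 h 46 min; less 30 min break → 8 h 16 min
Thu: 10:51 AM–9:42 PM = 10 h 51 min; less 30 min break → 10 h 21 min
Fri: 6:57 AM–1:52 PM = 6 h 55 min; less 30 min break → 6 h 25 min
Total worked: 39 h 23 min = 39.38 h.
Threshold 40 h → overtime 0 h 0 min, regular 39 h 23 min.

Regular 39.38 hours, overtime 0.00 hours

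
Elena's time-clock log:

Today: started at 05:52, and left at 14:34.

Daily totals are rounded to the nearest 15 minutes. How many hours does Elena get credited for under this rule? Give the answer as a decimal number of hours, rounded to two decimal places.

Today: 05:52–14:34 = 8 h 42 min → rounds to 8 h 45 min

8.75 hours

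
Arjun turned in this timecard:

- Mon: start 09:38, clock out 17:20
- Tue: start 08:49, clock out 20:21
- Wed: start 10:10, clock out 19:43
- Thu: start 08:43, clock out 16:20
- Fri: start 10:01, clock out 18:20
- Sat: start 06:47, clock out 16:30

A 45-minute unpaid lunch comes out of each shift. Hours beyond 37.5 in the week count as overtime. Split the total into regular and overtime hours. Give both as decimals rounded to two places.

Mon: 09:38–17:20 = 7 h 42 min; less 45 min break → 6 h 57 min
Tue: 08:49–20:21 = 11 h 32 min; less 45 min break → 10 h 47 min
Wed: 10:10–19:43 = 9 h 33 min; less 45 min break → 8 h 48 min
Thu: 08:43–16:20 = 7 h 37 min; less 45 min break → 6 h 52 min
Fri: 10:01–18:20 = 8 h 19 min; less 45 min break → 7 h 34 min
Sat: 06:47–16:30 = 9 h 43 min; less 45 min break → 8 h 58 min
Total worked: 49 h 56 min = 49.93 h.
Threshold 37.5 h → overtime 12 h 26 min, regular 37 h 30 min.

Regular 37.50 hours, overtime 12.43 hours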